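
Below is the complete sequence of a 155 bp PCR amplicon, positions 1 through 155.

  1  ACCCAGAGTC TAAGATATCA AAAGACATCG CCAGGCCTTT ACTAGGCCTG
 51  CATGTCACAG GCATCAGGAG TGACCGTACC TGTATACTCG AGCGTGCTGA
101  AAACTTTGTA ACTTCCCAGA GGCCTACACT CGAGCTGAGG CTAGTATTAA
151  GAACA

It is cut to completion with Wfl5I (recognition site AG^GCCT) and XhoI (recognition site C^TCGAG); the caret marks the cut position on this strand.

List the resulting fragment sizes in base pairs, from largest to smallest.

42, 34, 34, 26, 11, 8 bp

Wfl5I sites (AGGCCT) start at positions 33, 44, 120.
Wfl5I cuts after base 2 of each site, so after positions 34, 45, 121.
XhoI sites (CTCGAG) start at positions 87, 129.
XhoI cuts after the first base of each site, so after positions 87, 129.
Combined cut positions: 34, 45, 87, 121, 129.
Linear molecule, 5 cuts → 6 fragments:
  1–34 → 34 bp
  35–45 → 11 bp
  46–87 → 42 bp
  88–121 → 34 bp
  122–129 → 8 bp
  130–155 → 26 bp
Sorted largest to smallest: 42, 34, 34, 26, 11, 8 bp.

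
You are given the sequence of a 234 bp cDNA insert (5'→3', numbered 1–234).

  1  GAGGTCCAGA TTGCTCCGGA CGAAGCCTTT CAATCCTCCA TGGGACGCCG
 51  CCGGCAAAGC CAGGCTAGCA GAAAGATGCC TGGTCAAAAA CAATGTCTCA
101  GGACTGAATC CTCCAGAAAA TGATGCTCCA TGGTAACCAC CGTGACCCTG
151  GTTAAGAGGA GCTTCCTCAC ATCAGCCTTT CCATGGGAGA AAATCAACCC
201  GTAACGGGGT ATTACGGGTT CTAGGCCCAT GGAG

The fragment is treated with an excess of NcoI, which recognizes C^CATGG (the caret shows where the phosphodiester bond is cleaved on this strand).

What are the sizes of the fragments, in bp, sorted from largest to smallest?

90, 53, 46, 38, 7 bp

NcoI sites (CCATGG) start at positions 38, 128, 181, 227.
NcoI cuts after the first base of each site, so after positions 38, 128, 181, 227.
Linear molecule, 4 cuts → 5 fragments:
  1–38 → 38 bp
  39–128 → 90 bp
  129–181 → 53 bp
  182–227 → 46 bp
  228–234 → 7 bp
Sorted largest to smallest: 90, 53, 46, 38, 7 bp.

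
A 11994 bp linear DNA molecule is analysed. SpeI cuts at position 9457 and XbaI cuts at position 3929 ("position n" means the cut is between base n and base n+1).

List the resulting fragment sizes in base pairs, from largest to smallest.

5528, 3929, 2537 bp

Combined cut positions (sorted): 3929, 9457.
Linear molecule, 2 cuts → 3 fragments:
  3929 − 0 = 3929 bp
  9457 − 3929 = 5528 bp
  11994 − 9457 = 2537 bp
Sorted largest to smallest: 5528, 3929, 2537 bp.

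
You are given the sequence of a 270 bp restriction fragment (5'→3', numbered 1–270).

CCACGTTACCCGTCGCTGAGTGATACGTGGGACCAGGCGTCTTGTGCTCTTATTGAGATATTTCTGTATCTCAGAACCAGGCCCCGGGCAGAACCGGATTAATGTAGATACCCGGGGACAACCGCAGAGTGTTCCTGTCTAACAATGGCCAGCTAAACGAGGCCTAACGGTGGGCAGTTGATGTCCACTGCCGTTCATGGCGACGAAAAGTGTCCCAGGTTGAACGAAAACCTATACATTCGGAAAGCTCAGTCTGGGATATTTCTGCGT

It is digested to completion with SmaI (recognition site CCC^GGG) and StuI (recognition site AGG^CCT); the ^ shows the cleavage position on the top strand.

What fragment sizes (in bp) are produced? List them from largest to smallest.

SmaI sites (CCCGGG) start at positions 83, 111.
SmaI cuts after base 3 of each site, so after positions 85, 113.
The StuI site (AGGCCT) starts at position 160.
StuI cuts after base 3 of each site, so after position 162.
Combined cut positions: 85, 113, 162.
Linear molecule, 3 cuts → 4 fragments:
  1–85 → 85 bp
  86–113 → 28 bp
  114–162 → 49 bp
  163–270 → 108 bp
Sorted largest to smallest: 108, 85, 49, 28 bp.

108, 85, 49, 28 bp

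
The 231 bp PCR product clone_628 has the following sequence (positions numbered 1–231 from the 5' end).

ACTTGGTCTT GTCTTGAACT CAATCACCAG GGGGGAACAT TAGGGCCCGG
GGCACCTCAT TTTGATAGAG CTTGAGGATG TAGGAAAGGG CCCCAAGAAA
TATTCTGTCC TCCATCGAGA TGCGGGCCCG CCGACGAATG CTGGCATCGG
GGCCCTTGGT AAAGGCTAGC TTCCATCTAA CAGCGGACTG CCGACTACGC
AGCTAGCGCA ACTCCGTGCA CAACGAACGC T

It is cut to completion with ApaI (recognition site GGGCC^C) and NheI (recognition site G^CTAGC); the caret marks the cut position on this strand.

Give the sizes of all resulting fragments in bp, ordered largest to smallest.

ApaI sites (GGGCCC) start at positions 43, 88, 124, 150.
ApaI cuts after base 5 of each site (before the last base), so after positions 47, 92, 128, 154.
NheI sites (GCTAGC) start at positions 165, 202.
NheI cuts after the first base of each site, so after positions 165, 202.
Combined cut positions: 47, 92, 128, 154, 165, 202.
Linear molecule, 6 cuts → 7 fragments:
  1–47 → 47 bp
  48–92 → 45 bp
  93–128 → 36 bp
  129–154 → 26 bp
  155–165 → 11 bp
  166–202 → 37 bp
  203–231 → 29 bp
Sorted largest to smallest: 47, 45, 37, 36, 29, 26, 11 bp.

47, 45, 37, 36, 29, 26, 11 bp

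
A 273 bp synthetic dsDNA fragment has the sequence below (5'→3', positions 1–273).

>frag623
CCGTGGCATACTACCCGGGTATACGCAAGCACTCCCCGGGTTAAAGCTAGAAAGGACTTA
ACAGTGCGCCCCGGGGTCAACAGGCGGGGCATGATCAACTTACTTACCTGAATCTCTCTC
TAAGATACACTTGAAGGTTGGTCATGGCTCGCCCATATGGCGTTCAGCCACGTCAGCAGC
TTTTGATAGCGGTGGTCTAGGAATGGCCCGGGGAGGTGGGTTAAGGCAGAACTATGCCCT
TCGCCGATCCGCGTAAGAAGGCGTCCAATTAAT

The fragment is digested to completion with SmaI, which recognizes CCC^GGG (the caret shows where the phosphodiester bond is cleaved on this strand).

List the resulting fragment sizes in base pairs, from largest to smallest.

SmaI sites (CCCGGG) start at positions 14, 35, 70, 207.
SmaI cuts after base 3 of each site, so after positions 16, 37, 72, 209.
Linear molecule, 4 cuts → 5 fragments:
  1–16 → 16 bp
  17–37 → 21 bp
  38–72 → 35 bp
  73–209 → 137 bp
  210–273 → 64 bp
Sorted largest to smallest: 137, 64, 35, 21, 16 bp.

137, 64, 35, 21, 16 bp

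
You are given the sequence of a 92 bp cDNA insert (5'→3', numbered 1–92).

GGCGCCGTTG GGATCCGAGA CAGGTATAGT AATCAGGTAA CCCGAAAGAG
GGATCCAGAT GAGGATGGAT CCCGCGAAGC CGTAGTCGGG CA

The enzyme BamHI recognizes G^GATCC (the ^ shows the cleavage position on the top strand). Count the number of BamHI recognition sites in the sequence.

GGATCC occurs starting at positions 11, 51, 67.
BamHI cuts at 3 sites.

3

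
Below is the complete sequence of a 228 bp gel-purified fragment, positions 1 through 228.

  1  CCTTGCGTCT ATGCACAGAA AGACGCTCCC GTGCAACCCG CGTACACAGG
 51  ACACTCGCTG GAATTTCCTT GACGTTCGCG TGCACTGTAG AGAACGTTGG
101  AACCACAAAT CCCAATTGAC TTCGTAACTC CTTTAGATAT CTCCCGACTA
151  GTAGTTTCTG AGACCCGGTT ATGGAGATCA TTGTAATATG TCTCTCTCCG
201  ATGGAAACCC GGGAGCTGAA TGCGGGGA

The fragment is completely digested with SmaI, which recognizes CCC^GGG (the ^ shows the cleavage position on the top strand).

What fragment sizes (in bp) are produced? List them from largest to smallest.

The SmaI site (CCCGGG) starts at position 208.
SmaI cuts after base 3 of each site, so after position 210.
Linear molecule, 1 cut → 2 fragments:
  1–210 → 210 bp
  211–228 → 18 bp
Sorted largest to smallest: 210, 18 bp.

210, 18 bp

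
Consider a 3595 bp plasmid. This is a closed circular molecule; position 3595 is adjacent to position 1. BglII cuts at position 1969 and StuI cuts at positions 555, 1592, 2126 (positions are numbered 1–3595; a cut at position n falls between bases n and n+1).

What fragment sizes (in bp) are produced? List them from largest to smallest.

2024, 1037, 377, 157 bp

Combined cut positions (sorted): 555, 1592, 1969, 2126.
Circular molecule, 4 cuts → 4 fragments:
  1592 − 555 = 1037 bp
  1969 − 1592 = 377 bp
  2126 − 1969 = 157 bp
  wrap: 3595 − 2126 + 555 = 2024 bp
Sorted largest to smallest: 2024, 1037, 377, 157 bp.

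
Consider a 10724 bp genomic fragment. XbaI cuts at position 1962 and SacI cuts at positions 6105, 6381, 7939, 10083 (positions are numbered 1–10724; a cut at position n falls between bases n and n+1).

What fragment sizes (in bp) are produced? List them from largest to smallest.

4143, 2144, 1962, 1558, 641, 276 bp

Combined cut positions (sorted): 1962, 6105, 6381, 7939, 10083.
Linear molecule, 5 cuts → 6 fragments:
  1962 − 0 = 1962 bp
  6105 − 1962 = 4143 bp
  6381 − 6105 = 276 bp
  7939 − 6381 = 1558 bp
  10083 − 7939 = 2144 bp
  10724 − 10083 = 641 bp
Sorted largest to smallest: 4143, 2144, 1962, 1558, 641, 276 bp.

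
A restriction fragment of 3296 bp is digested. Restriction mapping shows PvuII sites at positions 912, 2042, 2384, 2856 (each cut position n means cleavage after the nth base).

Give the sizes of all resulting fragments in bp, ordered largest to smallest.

1130, 912, 472, 440, 342 bp

Linear molecule, 4 cuts → 5 fragments:
  912 − 0 = 912 bp
  2042 − 912 = 1130 bp
  2384 − 2042 = 342 bp
  2856 − 2384 = 472 bp
  3296 − 2856 = 440 bp
Sorted largest to smallest: 1130, 912, 472, 440, 342 bp.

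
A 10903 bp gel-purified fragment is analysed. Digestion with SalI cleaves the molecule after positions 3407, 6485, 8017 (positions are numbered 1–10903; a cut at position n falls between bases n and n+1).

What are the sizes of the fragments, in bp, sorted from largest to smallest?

Linear molecule, 3 cuts → 4 fragments:
  3407 − 0 = 3407 bp
  6485 − 3407 = 3078 bp
  8017 − 6485 = 1532 bp
  10903 − 8017 = 2886 bp
Sorted largest to smallest: 3407, 3078, 2886, 1532 bp.

3407, 3078, 2886, 1532 bp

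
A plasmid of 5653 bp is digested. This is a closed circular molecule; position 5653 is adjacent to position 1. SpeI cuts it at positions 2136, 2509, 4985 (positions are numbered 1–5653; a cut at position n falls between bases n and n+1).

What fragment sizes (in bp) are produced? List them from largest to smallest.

2804, 2476, 373 bp

Circular molecule, 3 cuts → 3 fragments:
  2509 − 2136 = 373 bp
  4985 − 2509 = 2476 bp
  wrap: 5653 − 4985 + 2136 = 2804 bp
Sorted largest to smallest: 2804, 2476, 373 bp.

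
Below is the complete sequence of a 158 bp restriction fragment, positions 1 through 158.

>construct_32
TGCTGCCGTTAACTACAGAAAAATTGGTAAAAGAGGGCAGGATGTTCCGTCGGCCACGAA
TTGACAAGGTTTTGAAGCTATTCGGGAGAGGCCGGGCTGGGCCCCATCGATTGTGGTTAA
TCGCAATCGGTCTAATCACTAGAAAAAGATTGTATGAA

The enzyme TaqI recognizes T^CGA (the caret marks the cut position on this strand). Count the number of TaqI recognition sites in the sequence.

TCGA occurs starting at position 107.
TaqI cuts at 1 site.

1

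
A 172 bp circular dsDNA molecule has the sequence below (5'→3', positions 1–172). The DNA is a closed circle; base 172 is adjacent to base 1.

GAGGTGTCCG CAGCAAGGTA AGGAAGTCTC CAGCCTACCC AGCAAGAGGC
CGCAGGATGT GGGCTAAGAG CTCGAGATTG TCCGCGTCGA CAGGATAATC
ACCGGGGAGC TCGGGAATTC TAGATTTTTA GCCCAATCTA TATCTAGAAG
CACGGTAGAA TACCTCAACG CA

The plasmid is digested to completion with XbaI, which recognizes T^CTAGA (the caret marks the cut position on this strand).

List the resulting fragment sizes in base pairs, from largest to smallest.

XbaI sites (TCTAGA) start at positions 119, 143.
XbaI cuts after the first base of each site, so after positions 119, 143.
Circular molecule, 2 cuts → 2 fragments:
  120–143 → 24 bp
  144–172 then 1–119 → 29 + 119 = 148 bp
Sorted largest to smallest: 148, 24 bp.

148, 24 bp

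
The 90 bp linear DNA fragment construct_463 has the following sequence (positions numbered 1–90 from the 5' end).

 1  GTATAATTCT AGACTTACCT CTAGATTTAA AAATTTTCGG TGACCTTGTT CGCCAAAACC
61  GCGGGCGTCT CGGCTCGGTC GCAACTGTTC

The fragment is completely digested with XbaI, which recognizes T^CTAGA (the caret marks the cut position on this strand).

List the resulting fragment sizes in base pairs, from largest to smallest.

70, 12, 8 bp

XbaI sites (TCTAGA) start at positions 8, 20.
XbaI cuts after the first base of each site, so after positions 8, 20.
Linear molecule, 2 cuts → 3 fragments:
  1–8 → 8 bp
  9–20 → 12 bp
  21–90 → 70 bp
Sorted largest to smallest: 70, 12, 8 bp.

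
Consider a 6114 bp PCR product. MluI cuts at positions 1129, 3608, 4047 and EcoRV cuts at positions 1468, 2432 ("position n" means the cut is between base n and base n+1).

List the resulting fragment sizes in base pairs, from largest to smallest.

2067, 1176, 1129, 964, 439, 339 bp

Combined cut positions (sorted): 1129, 1468, 2432, 3608, 4047.
Linear molecule, 5 cuts → 6 fragments:
  1129 − 0 = 1129 bp
  1468 − 1129 = 339 bp
  2432 − 1468 = 964 bp
  3608 − 2432 = 1176 bp
  4047 − 3608 = 439 bp
  6114 − 4047 = 2067 bp
Sorted largest to smallest: 2067, 1176, 1129, 964, 439, 339 bp.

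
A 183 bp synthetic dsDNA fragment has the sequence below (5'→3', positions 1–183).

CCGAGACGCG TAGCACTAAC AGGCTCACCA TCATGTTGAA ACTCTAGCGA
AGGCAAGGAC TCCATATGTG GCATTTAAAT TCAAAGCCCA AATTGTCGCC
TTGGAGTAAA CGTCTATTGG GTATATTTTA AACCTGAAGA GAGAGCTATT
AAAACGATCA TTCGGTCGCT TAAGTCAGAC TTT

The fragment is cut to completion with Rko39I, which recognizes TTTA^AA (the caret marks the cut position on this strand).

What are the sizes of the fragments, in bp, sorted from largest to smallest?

77, 53, 53 bp

Rko39I sites (TTTAAA) start at positions 74, 127.
Rko39I cuts after base 4 of each site, so after positions 77, 130.
Linear molecule, 2 cuts → 3 fragments:
  1–77 → 77 bp
  78–130 → 53 bp
  131–183 → 53 bp
Sorted largest to smallest: 77, 53, 53 bp.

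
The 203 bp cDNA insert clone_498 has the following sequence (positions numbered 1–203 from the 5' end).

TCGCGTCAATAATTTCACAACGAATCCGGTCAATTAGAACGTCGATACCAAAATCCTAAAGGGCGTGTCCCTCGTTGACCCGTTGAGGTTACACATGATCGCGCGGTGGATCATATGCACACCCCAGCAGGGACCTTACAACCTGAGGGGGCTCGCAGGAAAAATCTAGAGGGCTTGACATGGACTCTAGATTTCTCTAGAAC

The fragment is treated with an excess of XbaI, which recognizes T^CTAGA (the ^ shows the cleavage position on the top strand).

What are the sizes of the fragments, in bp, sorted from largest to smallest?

165, 21, 10, 7 bp

XbaI sites (TCTAGA) start at positions 165, 186, 196.
XbaI cuts after the first base of each site, so after positions 165, 186, 196.
Linear molecule, 3 cuts → 4 fragments:
  1–165 → 165 bp
  166–186 → 21 bp
  187–196 → 10 bp
  197–203 → 7 bp
Sorted largest to smallest: 165, 21, 10, 7 bp.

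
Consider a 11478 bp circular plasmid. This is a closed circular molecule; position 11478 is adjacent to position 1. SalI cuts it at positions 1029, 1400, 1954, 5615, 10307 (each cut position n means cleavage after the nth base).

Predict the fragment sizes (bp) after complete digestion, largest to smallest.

4692, 3661, 2200, 554, 371 bp

Circular molecule, 5 cuts → 5 fragments:
  1400 − 1029 = 371 bp
  1954 − 1400 = 554 bp
  5615 − 1954 = 3661 bp
  10307 − 5615 = 4692 bp
  wrap: 11478 − 10307 + 1029 = 2200 bp
Sorted largest to smallest: 4692, 3661, 2200, 554, 371 bp.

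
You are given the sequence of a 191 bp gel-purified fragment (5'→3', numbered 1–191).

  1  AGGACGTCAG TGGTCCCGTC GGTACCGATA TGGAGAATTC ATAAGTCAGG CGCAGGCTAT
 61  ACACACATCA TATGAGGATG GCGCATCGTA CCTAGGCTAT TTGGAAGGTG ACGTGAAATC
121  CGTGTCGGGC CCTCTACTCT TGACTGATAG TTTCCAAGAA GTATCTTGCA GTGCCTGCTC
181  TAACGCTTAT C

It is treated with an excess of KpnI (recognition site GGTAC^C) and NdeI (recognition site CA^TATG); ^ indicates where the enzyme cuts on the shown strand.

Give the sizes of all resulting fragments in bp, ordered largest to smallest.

121, 45, 25 bp

The KpnI site (GGTACC) starts at position 21.
KpnI cuts after base 5 of each site (before the last base), so after position 25.
The NdeI site (CATATG) starts at position 69.
NdeI cuts after base 2 of each site, so after position 70.
Combined cut positions: 25, 70.
Linear molecule, 2 cuts → 3 fragments:
  1–25 → 25 bp
  26–70 → 45 bp
  71–191 → 121 bp
Sorted largest to smallest: 121, 45, 25 bp.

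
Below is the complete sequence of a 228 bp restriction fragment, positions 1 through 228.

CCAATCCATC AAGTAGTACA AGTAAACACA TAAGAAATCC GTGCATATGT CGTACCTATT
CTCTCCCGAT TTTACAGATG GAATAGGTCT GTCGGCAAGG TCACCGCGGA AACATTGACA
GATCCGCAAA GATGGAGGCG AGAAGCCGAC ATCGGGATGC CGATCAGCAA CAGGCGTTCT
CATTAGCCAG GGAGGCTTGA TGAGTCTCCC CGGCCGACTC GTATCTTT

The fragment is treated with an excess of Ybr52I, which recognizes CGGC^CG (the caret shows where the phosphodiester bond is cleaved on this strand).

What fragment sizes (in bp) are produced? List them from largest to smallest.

The Ybr52I site (CGGCCG) starts at position 211.
Ybr52I cuts after base 4 of each site, so after position 214.
Linear molecule, 1 cut → 2 fragments:
  1–214 → 214 bp
  215–228 → 14 bp
Sorted largest to smallest: 214, 14 bp.

214, 14 bp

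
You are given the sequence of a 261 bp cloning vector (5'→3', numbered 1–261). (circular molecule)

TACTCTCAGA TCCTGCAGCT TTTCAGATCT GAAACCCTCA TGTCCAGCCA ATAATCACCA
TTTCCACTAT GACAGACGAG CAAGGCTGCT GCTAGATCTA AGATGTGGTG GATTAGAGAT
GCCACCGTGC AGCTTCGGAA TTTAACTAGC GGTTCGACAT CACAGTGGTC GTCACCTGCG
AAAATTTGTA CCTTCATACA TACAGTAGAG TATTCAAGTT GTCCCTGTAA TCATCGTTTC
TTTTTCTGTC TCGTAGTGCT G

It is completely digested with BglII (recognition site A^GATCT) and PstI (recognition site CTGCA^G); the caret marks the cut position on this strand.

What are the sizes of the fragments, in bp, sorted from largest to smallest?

184, 69, 8 bp

BglII sites (AGATCT) start at positions 25, 94.
BglII cuts after the first base of each site, so after positions 25, 94.
The PstI site (CTGCAG) starts at position 13.
PstI cuts after base 5 of each site (before the last base), so after position 17.
Combined cut positions: 17, 25, 94.
Circular molecule, 3 cuts → 3 fragments:
  18–25 → 8 bp
  26–94 → 69 bp
  95–261 then 1–17 → 167 + 17 = 184 bp
Sorted largest to smallest: 184, 69, 8 bp.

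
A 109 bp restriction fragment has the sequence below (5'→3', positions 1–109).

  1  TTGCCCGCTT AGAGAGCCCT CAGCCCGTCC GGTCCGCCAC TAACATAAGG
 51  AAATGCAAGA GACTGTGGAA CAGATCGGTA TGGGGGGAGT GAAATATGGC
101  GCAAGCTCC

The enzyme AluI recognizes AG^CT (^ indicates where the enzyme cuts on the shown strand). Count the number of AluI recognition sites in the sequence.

AGCT occurs starting at position 104.
AluI cuts at 1 site.

1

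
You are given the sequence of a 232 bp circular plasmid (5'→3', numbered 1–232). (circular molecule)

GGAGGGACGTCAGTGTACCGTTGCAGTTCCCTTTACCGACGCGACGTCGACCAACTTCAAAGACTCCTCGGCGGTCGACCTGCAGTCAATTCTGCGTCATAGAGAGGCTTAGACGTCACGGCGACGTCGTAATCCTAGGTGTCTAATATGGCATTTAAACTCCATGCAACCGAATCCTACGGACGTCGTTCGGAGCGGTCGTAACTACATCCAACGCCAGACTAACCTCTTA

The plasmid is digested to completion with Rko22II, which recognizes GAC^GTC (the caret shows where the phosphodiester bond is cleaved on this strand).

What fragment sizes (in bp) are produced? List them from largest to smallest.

69, 59, 56, 37, 11 bp

Rko22II sites (GACGTC) start at positions 6, 43, 112, 123, 182.
Rko22II cuts after base 3 of each site, so after positions 8, 45, 114, 125, 184.
Circular molecule, 5 cuts → 5 fragments:
  9–45 → 37 bp
  46–114 → 69 bp
  115–125 → 11 bp
  126–184 → 59 bp
  185–232 then 1–8 → 48 + 8 = 56 bp
Sorted largest to smallest: 69, 59, 56, 37, 11 bp.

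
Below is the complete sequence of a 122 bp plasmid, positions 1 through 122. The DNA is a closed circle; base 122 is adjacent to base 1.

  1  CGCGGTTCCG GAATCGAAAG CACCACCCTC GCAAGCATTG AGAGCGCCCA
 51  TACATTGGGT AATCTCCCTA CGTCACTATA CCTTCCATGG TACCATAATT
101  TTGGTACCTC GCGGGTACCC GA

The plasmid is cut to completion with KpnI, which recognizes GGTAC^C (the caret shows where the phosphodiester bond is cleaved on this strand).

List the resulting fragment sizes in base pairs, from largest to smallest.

KpnI sites (GGTACC) start at positions 89, 103, 114.
KpnI cuts after base 5 of each site (before the last base), so after positions 93, 107, 118.
Circular molecule, 3 cuts → 3 fragments:
  94–107 → 14 bp
  108–118 → 11 bp
  119–122 then 1–93 → 4 + 93 = 97 bp
Sorted largest to smallest: 97, 14, 11 bp.

97, 14, 11 bp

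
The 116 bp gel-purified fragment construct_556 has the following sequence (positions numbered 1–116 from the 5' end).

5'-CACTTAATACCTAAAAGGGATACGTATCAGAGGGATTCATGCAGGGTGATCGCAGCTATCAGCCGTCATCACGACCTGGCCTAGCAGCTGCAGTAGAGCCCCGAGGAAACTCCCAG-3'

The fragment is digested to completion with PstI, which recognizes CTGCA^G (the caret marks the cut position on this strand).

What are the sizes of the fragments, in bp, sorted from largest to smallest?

The PstI site (CTGCAG) starts at position 88.
PstI cuts after base 5 of each site (before the last base), so after position 92.
Linear molecule, 1 cut → 2 fragments:
  1–92 → 92 bp
  93–116 → 24 bp
Sorted largest to smallest: 92, 24 bp.

92, 24 bp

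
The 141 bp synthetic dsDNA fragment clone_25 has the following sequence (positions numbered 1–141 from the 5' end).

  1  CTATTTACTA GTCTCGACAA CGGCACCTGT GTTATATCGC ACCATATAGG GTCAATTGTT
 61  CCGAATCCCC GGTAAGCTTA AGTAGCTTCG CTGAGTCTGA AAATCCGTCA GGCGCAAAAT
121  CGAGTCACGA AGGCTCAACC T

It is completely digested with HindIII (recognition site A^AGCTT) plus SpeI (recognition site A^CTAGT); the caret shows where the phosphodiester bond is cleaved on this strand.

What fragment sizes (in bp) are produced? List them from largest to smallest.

The HindIII site (AAGCTT) starts at position 74.
HindIII cuts after the first base of each site, so after position 74.
The SpeI site (ACTAGT) starts at position 7.
SpeI cuts after the first base of each site, so after position 7.
Combined cut positions: 7, 74.
Linear molecule, 2 cuts → 3 fragments:
  1–7 → 7 bp
  8–74 → 67 bp
  75–141 → 67 bp
Sorted largest to smallest: 67, 67, 7 bp.

67, 67, 7 bp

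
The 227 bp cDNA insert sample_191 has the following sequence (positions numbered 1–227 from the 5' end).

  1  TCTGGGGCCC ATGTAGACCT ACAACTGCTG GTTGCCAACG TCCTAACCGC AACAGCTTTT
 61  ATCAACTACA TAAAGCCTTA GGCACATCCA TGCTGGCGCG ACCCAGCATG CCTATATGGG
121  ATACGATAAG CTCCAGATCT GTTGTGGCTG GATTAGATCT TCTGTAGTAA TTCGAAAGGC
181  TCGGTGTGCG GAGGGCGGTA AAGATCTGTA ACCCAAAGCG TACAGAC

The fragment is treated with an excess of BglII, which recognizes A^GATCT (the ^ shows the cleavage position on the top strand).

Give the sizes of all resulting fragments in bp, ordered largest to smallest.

135, 47, 25, 20 bp

BglII sites (AGATCT) start at positions 135, 155, 202.
BglII cuts after the first base of each site, so after positions 135, 155, 202.
Linear molecule, 3 cuts → 4 fragments:
  1–135 → 135 bp
  136–155 → 20 bp
  156–202 → 47 bp
  203–227 → 25 bp
Sorted largest to smallest: 135, 47, 25, 20 bp.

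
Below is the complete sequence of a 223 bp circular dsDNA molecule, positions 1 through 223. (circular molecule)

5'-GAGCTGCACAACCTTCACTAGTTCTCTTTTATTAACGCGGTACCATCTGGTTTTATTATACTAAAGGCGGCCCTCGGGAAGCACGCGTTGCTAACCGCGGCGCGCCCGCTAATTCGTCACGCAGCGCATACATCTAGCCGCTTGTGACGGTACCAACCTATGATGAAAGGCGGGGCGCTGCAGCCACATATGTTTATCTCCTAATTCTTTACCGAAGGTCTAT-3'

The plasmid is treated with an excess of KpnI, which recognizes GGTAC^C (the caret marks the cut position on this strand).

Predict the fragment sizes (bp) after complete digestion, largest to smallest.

KpnI sites (GGTACC) start at positions 39, 149.
KpnI cuts after base 5 of each site (before the last base), so after positions 43, 153.
Circular molecule, 2 cuts → 2 fragments:
  44–153 → 110 bp
  154–223 then 1–43 → 70 + 43 = 113 bp
Sorted largest to smallest: 113, 110 bp.

113, 110 bp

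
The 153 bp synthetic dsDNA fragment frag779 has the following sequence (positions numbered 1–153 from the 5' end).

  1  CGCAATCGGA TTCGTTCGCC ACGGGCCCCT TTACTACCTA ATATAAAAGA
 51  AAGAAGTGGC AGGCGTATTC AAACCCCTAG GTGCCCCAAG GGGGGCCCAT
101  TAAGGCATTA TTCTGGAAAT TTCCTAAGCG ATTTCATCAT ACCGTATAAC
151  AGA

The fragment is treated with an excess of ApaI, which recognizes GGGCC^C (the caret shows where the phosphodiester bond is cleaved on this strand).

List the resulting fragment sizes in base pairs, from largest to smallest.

ApaI sites (GGGCCC) start at positions 23, 93.
ApaI cuts after base 5 of each site (before the last base), so after positions 27, 97.
Linear molecule, 2 cuts → 3 fragments:
  1–27 → 27 bp
  28–97 → 70 bp
  98–153 → 56 bp
Sorted largest to smallest: 70, 56, 27 bp.

70, 56, 27 bp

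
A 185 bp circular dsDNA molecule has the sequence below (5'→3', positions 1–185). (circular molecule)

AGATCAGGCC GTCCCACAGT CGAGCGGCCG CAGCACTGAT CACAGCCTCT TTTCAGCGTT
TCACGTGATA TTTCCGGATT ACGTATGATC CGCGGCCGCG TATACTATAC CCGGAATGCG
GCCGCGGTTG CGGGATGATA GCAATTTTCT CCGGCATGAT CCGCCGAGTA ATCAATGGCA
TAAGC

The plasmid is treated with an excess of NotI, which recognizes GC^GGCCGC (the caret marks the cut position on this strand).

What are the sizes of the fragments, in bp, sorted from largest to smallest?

91, 68, 26 bp

NotI sites (GCGGCCGC) start at positions 24, 92, 118.
NotI cuts after base 2 of each site, so after positions 25, 93, 119.
Circular molecule, 3 cuts → 3 fragments:
  26–93 → 68 bp
  94–119 → 26 bp
  120–185 then 1–25 → 66 + 25 = 91 bp
Sorted largest to smallest: 91, 68, 26 bp.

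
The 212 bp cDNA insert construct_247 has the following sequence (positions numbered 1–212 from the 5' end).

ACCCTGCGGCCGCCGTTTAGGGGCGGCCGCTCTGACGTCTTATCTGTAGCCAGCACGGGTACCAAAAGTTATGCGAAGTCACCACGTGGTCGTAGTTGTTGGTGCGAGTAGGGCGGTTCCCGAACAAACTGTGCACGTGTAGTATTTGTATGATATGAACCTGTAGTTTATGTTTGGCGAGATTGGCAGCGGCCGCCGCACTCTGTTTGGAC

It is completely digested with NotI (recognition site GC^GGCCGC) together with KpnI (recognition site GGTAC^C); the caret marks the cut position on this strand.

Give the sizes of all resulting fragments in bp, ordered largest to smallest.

128, 38, 22, 17, 7 bp

NotI sites (GCGGCCGC) start at positions 6, 23, 189.
NotI cuts after base 2 of each site, so after positions 7, 24, 190.
The KpnI site (GGTACC) starts at position 58.
KpnI cuts after base 5 of each site (before the last base), so after position 62.
Combined cut positions: 7, 24, 62, 190.
Linear molecule, 4 cuts → 5 fragments:
  1–7 → 7 bp
  8–24 → 17 bp
  25–62 → 38 bp
  63–190 → 128 bp
  191–212 → 22 bp
Sorted largest to smallest: 128, 38, 22, 17, 7 bp.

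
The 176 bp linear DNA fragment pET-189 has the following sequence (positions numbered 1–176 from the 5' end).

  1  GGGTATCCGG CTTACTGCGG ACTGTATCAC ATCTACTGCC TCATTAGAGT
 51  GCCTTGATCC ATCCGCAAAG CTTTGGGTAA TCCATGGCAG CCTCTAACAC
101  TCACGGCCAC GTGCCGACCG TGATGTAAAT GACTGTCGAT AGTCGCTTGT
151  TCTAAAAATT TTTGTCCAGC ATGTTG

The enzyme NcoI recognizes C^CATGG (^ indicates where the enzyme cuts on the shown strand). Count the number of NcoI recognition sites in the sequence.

1

CCATGG occurs starting at position 82.
NcoI cuts at 1 site.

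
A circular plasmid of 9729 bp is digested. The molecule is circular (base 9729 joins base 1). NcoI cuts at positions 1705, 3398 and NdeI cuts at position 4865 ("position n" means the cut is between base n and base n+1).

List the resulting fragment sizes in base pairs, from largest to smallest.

6569, 1693, 1467 bp

Combined cut positions (sorted): 1705, 3398, 4865.
Circular molecule, 3 cuts → 3 fragments:
  3398 − 1705 = 1693 bp
  4865 − 3398 = 1467 bp
  wrap: 9729 − 4865 + 1705 = 6569 bp
Sorted largest to smallest: 6569, 1693, 1467 bp.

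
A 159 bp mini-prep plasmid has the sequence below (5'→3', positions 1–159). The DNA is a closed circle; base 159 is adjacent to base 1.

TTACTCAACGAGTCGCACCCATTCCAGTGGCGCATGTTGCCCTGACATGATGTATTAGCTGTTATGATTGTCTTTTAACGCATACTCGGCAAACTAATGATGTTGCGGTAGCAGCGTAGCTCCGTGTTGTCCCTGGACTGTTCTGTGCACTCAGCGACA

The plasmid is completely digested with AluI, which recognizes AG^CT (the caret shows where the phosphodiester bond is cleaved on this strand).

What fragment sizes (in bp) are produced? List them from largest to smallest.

AluI sites (AGCT) start at positions 57, 118.
AluI cuts after base 2 of each site, so after positions 58, 119.
Circular molecule, 2 cuts → 2 fragments:
  59–119 → 61 bp
  120–159 then 1–58 → 40 + 58 = 98 bp
Sorted largest to smallest: 98, 61 bp.

98, 61 bp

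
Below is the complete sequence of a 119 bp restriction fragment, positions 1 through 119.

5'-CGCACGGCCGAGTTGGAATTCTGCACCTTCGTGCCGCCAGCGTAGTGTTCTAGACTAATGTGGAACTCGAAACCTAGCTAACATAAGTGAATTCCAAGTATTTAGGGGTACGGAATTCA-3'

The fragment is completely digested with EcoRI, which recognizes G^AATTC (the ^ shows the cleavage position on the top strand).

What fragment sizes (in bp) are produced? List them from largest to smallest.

EcoRI sites (GAATTC) start at positions 16, 89, 113.
EcoRI cuts after the first base of each site, so after positions 16, 89, 113.
Linear molecule, 3 cuts → 4 fragments:
  1–16 → 16 bp
  17–89 → 73 bp
  90–113 → 24 bp
  114–119 → 6 bp
Sorted largest to smallest: 73, 24, 16, 6 bp.

73, 24, 16, 6 bp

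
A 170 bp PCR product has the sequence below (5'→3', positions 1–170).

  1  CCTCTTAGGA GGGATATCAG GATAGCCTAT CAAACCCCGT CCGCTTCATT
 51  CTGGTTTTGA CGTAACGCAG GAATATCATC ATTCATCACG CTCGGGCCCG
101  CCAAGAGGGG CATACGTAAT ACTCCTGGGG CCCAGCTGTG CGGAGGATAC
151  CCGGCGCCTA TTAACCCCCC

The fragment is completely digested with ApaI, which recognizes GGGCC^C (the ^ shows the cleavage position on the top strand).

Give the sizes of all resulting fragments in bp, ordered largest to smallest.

98, 38, 34 bp

ApaI sites (GGGCCC) start at positions 94, 128.
ApaI cuts after base 5 of each site (before the last base), so after positions 98, 132.
Linear molecule, 2 cuts → 3 fragments:
  1–98 → 98 bp
  99–132 → 34 bp
  133–170 → 38 bp
Sorted largest to smallest: 98, 38, 34 bp.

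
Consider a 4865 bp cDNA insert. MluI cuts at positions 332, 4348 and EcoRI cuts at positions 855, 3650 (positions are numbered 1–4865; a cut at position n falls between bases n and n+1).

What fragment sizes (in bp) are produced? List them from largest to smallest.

2795, 698, 523, 517, 332 bp

Combined cut positions (sorted): 332, 855, 3650, 4348.
Linear molecule, 4 cuts → 5 fragments:
  332 − 0 = 332 bp
  855 − 332 = 523 bp
  3650 − 855 = 2795 bp
  4348 − 3650 = 698 bp
  4865 − 4348 = 517 bp
Sorted largest to smallest: 2795, 698, 523, 517, 332 bp.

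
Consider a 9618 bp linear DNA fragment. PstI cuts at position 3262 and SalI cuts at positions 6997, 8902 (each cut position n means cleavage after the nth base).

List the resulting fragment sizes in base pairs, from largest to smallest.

3735, 3262, 1905, 716 bp

Combined cut positions (sorted): 3262, 6997, 8902.
Linear molecule, 3 cuts → 4 fragments:
  3262 − 0 = 3262 bp
  6997 − 3262 = 3735 bp
  8902 − 6997 = 1905 bp
  9618 − 8902 = 716 bp
Sorted largest to smallest: 3735, 3262, 1905, 716 bp.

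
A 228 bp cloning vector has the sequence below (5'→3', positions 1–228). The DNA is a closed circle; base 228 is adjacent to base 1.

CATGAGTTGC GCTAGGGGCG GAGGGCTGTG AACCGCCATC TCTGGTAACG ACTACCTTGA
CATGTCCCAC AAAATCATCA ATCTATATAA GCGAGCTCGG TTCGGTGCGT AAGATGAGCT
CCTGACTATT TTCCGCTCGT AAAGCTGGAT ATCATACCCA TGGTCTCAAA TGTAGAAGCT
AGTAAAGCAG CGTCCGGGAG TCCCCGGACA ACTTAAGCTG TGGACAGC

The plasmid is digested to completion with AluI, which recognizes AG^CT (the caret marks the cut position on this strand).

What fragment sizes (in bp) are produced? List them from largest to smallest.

AluI sites (AGCT) start at positions 94, 117, 143, 177, 216.
AluI cuts after base 2 of each site, so after positions 95, 118, 144, 178, 217.
Circular molecule, 5 cuts → 5 fragments:
  96–118 → 23 bp
  119–144 → 26 bp
  145–178 → 34 bp
  179–217 → 39 bp
  218–228 then 1–95 → 11 + 95 = 106 bp
Sorted largest to smallest: 106, 39, 34, 26, 23 bp.

106, 39, 34, 26, 23 bp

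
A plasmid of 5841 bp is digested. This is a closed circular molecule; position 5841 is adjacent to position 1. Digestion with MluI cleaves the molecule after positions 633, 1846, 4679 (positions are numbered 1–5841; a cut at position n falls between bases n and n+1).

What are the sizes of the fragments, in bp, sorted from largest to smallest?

Circular molecule, 3 cuts → 3 fragments:
  1846 − 633 = 1213 bp
  4679 − 1846 = 2833 bp
  wrap: 5841 − 4679 + 633 = 1795 bp
Sorted largest to smallest: 2833, 1795, 1213 bp.

2833, 1795, 1213 bp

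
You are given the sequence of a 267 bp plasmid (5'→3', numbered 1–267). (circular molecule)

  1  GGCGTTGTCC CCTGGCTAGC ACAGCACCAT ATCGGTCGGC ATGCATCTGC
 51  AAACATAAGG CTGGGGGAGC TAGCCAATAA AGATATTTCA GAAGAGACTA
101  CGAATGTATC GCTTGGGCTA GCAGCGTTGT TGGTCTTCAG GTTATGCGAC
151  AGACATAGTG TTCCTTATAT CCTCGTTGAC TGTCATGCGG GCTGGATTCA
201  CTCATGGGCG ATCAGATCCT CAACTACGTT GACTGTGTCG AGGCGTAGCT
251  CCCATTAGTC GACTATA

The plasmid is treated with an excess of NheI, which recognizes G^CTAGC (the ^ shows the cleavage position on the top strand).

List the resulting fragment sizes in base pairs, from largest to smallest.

165, 54, 48 bp

NheI sites (GCTAGC) start at positions 15, 69, 117.
NheI cuts after the first base of each site, so after positions 15, 69, 117.
Circular molecule, 3 cuts → 3 fragments:
  16–69 → 54 bp
  70–117 → 48 bp
  118–267 then 1–15 → 150 + 15 = 165 bp
Sorted largest to smallest: 165, 54, 48 bp.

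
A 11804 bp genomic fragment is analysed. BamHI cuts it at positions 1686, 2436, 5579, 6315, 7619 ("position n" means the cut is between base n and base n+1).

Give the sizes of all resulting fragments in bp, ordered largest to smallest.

4185, 3143, 1686, 1304, 750, 736 bp

Linear molecule, 5 cuts → 6 fragments:
  1686 − 0 = 1686 bp
  2436 − 1686 = 750 bp
  5579 − 2436 = 3143 bp
  6315 − 5579 = 736 bp
  7619 − 6315 = 1304 bp
  11804 − 7619 = 4185 bp
Sorted largest to smallest: 4185, 3143, 1686, 1304, 750, 736 bp.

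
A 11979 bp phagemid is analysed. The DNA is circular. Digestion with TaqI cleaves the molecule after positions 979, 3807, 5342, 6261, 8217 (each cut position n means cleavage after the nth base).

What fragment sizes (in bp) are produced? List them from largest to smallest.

Circular molecule, 5 cuts → 5 fragments:
  3807 − 979 = 2828 bp
  5342 − 3807 = 1535 bp
  6261 − 5342 = 919 bp
  8217 − 6261 = 1956 bp
  wrap: 11979 − 8217 + 979 = 4741 bp
Sorted largest to smallest: 4741, 2828, 1956, 1535, 919 bp.

4741, 2828, 1956, 1535, 919 bp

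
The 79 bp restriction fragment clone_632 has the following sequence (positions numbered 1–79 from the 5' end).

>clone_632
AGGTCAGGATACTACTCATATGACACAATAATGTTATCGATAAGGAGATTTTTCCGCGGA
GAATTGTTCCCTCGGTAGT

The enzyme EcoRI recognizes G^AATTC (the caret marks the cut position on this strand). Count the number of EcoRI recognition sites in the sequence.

0

No occurrence of GAATTC is present in the sequence.
EcoRI does not cut: 0 sites.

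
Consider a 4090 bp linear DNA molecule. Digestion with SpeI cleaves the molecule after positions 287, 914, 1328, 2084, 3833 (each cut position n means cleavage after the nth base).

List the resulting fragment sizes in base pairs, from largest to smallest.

Linear molecule, 5 cuts → 6 fragments:
  287 − 0 = 287 bp
  914 − 287 = 627 bp
  1328 − 914 = 414 bp
  2084 − 1328 = 756 bp
  3833 − 2084 = 1749 bp
  4090 − 3833 = 257 bp
Sorted largest to smallest: 1749, 756, 627, 414, 287, 257 bp.

1749, 756, 627, 414, 287, 257 bp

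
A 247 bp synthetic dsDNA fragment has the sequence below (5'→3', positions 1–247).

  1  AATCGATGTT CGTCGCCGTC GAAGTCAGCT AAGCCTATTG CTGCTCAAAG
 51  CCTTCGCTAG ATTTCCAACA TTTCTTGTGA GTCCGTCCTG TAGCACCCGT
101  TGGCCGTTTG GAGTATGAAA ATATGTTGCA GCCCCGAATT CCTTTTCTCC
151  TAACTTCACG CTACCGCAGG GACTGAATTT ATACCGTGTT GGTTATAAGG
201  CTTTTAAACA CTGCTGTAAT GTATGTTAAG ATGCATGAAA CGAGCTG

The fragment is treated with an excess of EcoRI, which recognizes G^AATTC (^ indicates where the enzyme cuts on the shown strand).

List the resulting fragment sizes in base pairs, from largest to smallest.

The EcoRI site (GAATTC) starts at position 136.
EcoRI cuts after the first base of each site, so after position 136.
Linear molecule, 1 cut → 2 fragments:
  1–136 → 136 bp
  137–247 → 111 bp
Sorted largest to smallest: 136, 111 bp.

136, 111 bp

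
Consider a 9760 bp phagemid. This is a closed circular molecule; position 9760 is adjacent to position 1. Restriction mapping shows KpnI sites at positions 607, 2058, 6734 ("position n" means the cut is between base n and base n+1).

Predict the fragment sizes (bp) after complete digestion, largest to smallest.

Circular molecule, 3 cuts → 3 fragments:
  2058 − 607 = 1451 bp
  6734 − 2058 = 4676 bp
  wrap: 9760 − 6734 + 607 = 3633 bp
Sorted largest to smallest: 4676, 3633, 1451 bp.

4676, 3633, 1451 bp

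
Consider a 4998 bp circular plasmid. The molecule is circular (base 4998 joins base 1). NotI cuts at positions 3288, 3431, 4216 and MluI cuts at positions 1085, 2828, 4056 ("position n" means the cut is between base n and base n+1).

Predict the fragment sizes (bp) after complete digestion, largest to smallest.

1867, 1743, 625, 460, 160, 143 bp

Combined cut positions (sorted): 1085, 2828, 3288, 3431, 4056, 4216.
Circular molecule, 6 cuts → 6 fragments:
  2828 − 1085 = 1743 bp
  3288 − 2828 = 460 bp
  3431 − 3288 = 143 bp
  4056 − 3431 = 625 bp
  4216 − 4056 = 160 bp
  wrap: 4998 − 4216 + 1085 = 1867 bp
Sorted largest to smallest: 1867, 1743, 625, 460, 160, 143 bp.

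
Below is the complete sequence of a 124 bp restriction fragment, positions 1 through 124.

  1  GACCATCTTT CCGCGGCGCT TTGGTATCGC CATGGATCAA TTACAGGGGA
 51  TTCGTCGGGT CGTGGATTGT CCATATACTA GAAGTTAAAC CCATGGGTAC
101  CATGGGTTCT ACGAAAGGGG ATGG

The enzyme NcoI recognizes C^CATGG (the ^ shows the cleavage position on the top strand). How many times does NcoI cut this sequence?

3

CCATGG occurs starting at positions 30, 91, 100.
NcoI cuts at 3 sites.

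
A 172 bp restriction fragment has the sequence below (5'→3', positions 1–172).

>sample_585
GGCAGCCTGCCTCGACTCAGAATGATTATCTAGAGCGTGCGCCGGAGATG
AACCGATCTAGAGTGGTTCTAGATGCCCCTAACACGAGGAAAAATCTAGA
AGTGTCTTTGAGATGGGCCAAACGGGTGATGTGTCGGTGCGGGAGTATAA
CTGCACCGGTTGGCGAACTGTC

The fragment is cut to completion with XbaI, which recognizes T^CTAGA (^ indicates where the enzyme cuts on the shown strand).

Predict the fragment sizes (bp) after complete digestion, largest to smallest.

XbaI sites (TCTAGA) start at positions 29, 57, 68, 95.
XbaI cuts after the first base of each site, so after positions 29, 57, 68, 95.
Linear molecule, 4 cuts → 5 fragments:
  1–29 → 29 bp
  30–57 → 28 bp
  58–68 → 11 bp
  69–95 → 27 bp
  96–172 → 77 bp
Sorted largest to smallest: 77, 29, 28, 27, 11 bp.

77, 29, 28, 27, 11 bp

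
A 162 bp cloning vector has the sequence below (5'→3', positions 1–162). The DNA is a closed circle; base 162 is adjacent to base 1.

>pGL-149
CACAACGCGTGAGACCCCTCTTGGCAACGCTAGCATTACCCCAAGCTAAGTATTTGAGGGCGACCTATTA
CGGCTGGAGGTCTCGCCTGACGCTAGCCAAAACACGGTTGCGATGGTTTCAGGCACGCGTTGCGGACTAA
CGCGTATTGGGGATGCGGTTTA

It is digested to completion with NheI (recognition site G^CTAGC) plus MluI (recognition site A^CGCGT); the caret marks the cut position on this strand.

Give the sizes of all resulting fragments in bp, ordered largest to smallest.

63, 33, 27, 24, 15 bp

NheI sites (GCTAGC) start at positions 29, 92.
NheI cuts after the first base of each site, so after positions 29, 92.
MluI sites (ACGCGT) start at positions 5, 125, 140.
MluI cuts after the first base of each site, so after positions 5, 125, 140.
Combined cut positions: 5, 29, 92, 125, 140.
Circular molecule, 5 cuts → 5 fragments:
  6–29 → 24 bp
  30–92 → 63 bp
  93–125 → 33 bp
  126–140 → 15 bp
  141–162 then 1–5 → 22 + 5 = 27 bp
Sorted largest to smallest: 63, 33, 27, 24, 15 bp.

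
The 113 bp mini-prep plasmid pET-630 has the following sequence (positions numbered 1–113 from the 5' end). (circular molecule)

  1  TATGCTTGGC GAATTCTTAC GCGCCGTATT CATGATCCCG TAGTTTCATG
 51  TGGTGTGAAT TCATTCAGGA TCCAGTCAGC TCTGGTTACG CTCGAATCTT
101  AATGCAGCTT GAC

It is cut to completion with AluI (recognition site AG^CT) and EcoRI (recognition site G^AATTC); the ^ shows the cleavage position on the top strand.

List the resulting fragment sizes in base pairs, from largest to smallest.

AluI sites (AGCT) start at positions 78, 106.
AluI cuts after base 2 of each site, so after positions 79, 107.
EcoRI sites (GAATTC) start at positions 11, 57.
EcoRI cuts after the first base of each site, so after positions 11, 57.
Combined cut positions: 11, 57, 79, 107.
Circular molecule, 4 cuts → 4 fragments:
  12–57 → 46 bp
  58–79 → 22 bp
  80–107 → 28 bp
  108–113 then 1–11 → 6 + 11 = 17 bp
Sorted largest to smallest: 46, 28, 22, 17 bp.

46, 28, 22, 17 bp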